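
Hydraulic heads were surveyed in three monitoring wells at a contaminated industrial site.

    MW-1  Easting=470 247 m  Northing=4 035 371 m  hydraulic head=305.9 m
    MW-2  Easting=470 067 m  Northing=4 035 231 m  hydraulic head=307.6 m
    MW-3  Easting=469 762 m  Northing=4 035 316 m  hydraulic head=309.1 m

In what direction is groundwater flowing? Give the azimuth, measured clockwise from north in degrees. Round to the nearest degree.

Differences from MW-1: to MW-2 (Δx, Δy, Δh) = (-180, -140, +1.7); to MW-3 = (-485, -55, +3.2).
Solve a·Δx + b·Δy = Δh: det = (-180)·(-55) − (-485)·(-140) = -58000.
∂h/∂x = [(+1.7)·(-55) − (+3.2)·(-140)] / -58000 = -0.006112
∂h/∂y = [(-180)·(+3.2) − (-485)·(+1.7)] / -58000 = -0.004284
Flow direction (−∇h) has components (+0.006112 E, +0.004284 N).
Azimuth = atan2(E, N) = atan2(+0.006112, +0.004284) = 55.0° ≈ 055°.

055°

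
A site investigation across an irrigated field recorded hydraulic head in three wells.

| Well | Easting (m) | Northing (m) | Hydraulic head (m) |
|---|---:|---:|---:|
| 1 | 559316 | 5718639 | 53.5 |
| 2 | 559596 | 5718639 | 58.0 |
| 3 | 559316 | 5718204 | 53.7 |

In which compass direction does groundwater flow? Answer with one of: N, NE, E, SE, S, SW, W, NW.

∂h/∂x = (58.0 − 53.5) / (559596 − 559316) = +0.01607
∂h/∂y = (53.7 − 53.5) / (5718204 − 5718639) = -0.0004598
Flow = −∇h = (-0.01607 east, +0.0004598 north), which points west.

W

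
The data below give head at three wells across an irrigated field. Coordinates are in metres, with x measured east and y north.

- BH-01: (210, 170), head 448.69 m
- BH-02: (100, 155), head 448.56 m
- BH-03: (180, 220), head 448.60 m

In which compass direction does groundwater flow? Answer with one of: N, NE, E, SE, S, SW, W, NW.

Taking BH-01 as reference: BH-02−BH-01 = (-110, -15, -0.13); BH-03−BH-01 = (-30, 50, -0.09).
Solve a·Δx + b·Δy = Δh: det = (-110)·50 − (-30)·(-15) = -5950.
∂h/∂x = [(-0.13)·50 − (-0.09)·(-15)] / -5950 = +0.001319
∂h/∂y = [(-110)·(-0.09) − (-30)·(-0.13)] / -5950 = -0.001008
Flow = −∇h = (-0.001319 east, +0.001008 north), which points northwest.

NW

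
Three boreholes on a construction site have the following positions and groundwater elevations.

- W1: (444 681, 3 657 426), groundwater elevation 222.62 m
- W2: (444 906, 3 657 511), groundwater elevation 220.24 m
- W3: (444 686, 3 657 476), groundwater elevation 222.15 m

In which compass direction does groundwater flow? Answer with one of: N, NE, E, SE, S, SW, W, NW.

NE

Three-point gradient (reference W1): Δ to W2 = (225, 85, -2.38), Δ to W3 = (5, 50, -0.47).
∂h/∂x = -0.007303, ∂h/∂y = -0.008670 (det = 10825).
Flow = −∇h = (+0.007303 east, +0.008670 north), which points northeast.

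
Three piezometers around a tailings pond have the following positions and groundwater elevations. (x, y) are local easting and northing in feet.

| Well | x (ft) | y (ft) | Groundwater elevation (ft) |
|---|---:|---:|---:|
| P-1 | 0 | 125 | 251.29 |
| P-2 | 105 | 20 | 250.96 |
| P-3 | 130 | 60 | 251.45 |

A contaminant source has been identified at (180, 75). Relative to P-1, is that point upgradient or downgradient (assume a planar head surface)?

Taking P-1 as reference: P-2−P-1 = (105, -105, -0.33); P-3−P-1 = (130, -65, +0.16).
Solve a·Δx + b·Δy = Δh: det = 105·(-65) − 130·(-105) = 6825.
∂h/∂x = [(-0.33)·(-65) − (+0.16)·(-105)] / 6825 = +0.005604
∂h/∂y = [105·(+0.16) − 130·(-0.33)] / 6825 = +0.008747
Head at (180, 75) = 251.29 + (+0.005604)·(180) + (+0.008747)·(-50) = 251.86 ft.
That is higher than the 251.29 ft at P-1, so the point is upgradient.

upgradient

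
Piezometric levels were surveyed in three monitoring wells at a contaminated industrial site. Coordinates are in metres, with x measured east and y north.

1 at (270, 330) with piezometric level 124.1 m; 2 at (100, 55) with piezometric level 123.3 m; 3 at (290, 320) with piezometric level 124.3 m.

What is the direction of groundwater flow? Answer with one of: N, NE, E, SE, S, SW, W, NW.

Differences from 1: to 2 (Δx, Δy, Δh) = (-170, -275, -0.8); to 3 = (20, -10, +0.2).
Solve a·Δx + b·Δy = Δh: det = (-170)·(-10) − 20·(-275) = 7200.
∂h/∂x = [(-0.8)·(-10) − (+0.2)·(-275)] / 7200 = +0.008750
∂h/∂y = [(-170)·(+0.2) − 20·(-0.8)] / 7200 = -0.002500
Flow = −∇h = (-0.008750 east, +0.002500 north), which points west.

W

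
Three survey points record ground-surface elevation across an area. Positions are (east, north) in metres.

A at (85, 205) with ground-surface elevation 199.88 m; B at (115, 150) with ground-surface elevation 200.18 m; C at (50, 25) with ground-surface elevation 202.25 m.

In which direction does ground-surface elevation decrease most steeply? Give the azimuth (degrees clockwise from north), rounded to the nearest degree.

With z = a·x + b·y + c and A as origin, the differences give:
  30·a + (-55)·b = +0.30
  (-35)·a + (-180)·b = +2.37
Eliminate b (×(-180) and ×(-55), subtract): -7325·a = 76.350 → a = ∂z/∂x = -0.01042
Back-substitute: b = ∂z/∂y = -0.01114.
Steepest decrease is along −∇f: components (+0.01042 E, +0.01114 N).
Azimuth = atan2(+0.01042, +0.01114) = 43.1° ≈ 043°.

043°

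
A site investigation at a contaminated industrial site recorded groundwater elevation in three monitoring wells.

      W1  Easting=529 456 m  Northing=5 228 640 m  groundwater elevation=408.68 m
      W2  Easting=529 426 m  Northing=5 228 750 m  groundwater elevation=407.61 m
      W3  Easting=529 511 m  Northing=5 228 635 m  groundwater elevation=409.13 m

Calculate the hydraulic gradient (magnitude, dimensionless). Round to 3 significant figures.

0.0107

With h = a·x + b·y + c and W1 as origin, the differences give:
  (-30)·a + 110·b = -1.07
  55·a + (-5)·b = +0.45
Eliminate b (×(-5) and ×110, subtract): -5900·a = -44.150 → a = ∂h/∂x = +0.007483
Back-substitute: b = ∂h/∂y = -0.007686.
|∇h| = √(0.007483² + -0.007686²) = 0.01073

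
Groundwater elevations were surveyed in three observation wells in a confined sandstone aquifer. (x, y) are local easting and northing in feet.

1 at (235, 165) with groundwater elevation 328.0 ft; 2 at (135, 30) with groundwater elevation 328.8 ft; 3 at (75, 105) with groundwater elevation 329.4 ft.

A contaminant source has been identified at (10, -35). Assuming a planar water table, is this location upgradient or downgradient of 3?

upgradient

With h = a·x + b·y + c and 1 as origin, the differences give:
  (-100)·a + (-135)·b = +0.8
  (-160)·a + (-60)·b = +1.4
Eliminate b (×(-60) and ×(-135), subtract): -15600·a = 141.00 → a = ∂h/∂x = -0.009038
Back-substitute: b = ∂h/∂y = +0.0007692.
Head at (10, -35) = 328.0 + (-0.009038)·(-225) + (+0.0007692)·(-200) = 329.88 ft.
That is higher than the 329.4 ft at 3, so the point is upgradient.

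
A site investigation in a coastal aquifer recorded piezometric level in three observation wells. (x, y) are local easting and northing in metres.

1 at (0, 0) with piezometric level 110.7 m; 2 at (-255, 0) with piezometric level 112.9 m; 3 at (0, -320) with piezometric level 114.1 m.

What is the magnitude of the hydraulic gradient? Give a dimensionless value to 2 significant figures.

∂h/∂x = (112.9 − 110.7) / (-255 − 0) = -0.008627
∂h/∂y = (114.1 − 110.7) / (-320 − 0) = -0.01062
|∇h| = √(-0.008627² + -0.01062²) = 0.01368

0.014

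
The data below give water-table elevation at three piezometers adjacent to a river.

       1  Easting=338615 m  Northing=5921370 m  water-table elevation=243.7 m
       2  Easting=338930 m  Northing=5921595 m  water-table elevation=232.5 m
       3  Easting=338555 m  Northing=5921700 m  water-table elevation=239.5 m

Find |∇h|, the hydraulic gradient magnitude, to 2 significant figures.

0.029

Taking 1 as reference: 2−1 = (315, 225, -11.2); 3−1 = (-60, 330, -4.2).
Solve a·Δx + b·Δy = Δh: det = 315·330 − (-60)·225 = 117450.
∂h/∂x = [(-11.2)·330 − (-4.2)·225] / 117450 = -0.02342
∂h/∂y = [315·(-4.2) − (-60)·(-11.2)] / 117450 = -0.01699
|∇h| = √(-0.02342² + -0.01699²) = 0.02893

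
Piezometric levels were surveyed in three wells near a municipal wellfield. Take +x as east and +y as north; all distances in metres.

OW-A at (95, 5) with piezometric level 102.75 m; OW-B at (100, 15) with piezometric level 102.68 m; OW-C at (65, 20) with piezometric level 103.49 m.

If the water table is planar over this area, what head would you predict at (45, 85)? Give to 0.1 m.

104.2 m

Differences from OW-A: to OW-B (Δx, Δy, Δh) = (5, 10, -0.07); to OW-C = (-30, 15, +0.74).
Solve a·Δx + b·Δy = Δh: det = 5·15 − (-30)·10 = 375.
∂h/∂x = [(-0.07)·15 − (+0.74)·10] / 375 = -0.02253
∂h/∂y = [5·(+0.74) − (-30)·(-0.07)] / 375 = +0.004267
h(45, 85) = 102.75 + (-0.02253)·(-50) + (+0.004267)·(80) = 102.75 +1.127 +0.341 = 104.218 m.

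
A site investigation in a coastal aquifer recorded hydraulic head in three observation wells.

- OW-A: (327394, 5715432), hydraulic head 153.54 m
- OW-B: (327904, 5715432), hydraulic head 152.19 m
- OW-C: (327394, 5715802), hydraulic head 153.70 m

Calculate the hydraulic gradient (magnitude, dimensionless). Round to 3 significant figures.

∂h/∂x = (152.19 − 153.54) / (327904 − 327394) = -0.002647
∂h/∂y = (153.70 − 153.54) / (5715802 − 5715432) = +0.0004324
|∇h| = √(-0.002647² + 0.0004324²) = 0.002682

0.00268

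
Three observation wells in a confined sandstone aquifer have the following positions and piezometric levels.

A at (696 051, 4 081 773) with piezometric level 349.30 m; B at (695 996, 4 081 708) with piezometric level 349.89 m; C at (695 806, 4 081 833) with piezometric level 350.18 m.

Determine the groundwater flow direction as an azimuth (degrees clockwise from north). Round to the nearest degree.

Differences from A: to B (Δx, Δy, Δh) = (-55, -65, +0.59); to C = (-245, 60, +0.88).
Determinant of the coordinate differences = (-55)·60 − (-245)·(-65) = -19225.
∂h/∂x = [(+0.59)·60 − (+0.88)·(-65)] / -19225 = -0.004817
∂h/∂y = [(-55)·(+0.88) − (-245)·(+0.59)] / -19225 = -0.005001
Flow direction (−∇h) has components (+0.004817 E, +0.005001 N).
Azimuth = atan2(E, N) = atan2(+0.004817, +0.005001) = 43.9° ≈ 044°.

044°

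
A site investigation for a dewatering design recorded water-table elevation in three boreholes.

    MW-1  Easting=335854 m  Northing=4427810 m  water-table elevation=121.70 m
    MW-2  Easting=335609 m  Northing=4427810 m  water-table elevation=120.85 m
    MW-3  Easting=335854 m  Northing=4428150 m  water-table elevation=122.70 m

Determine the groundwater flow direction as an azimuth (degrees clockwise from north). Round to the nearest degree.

230°

∂h/∂x = (120.85 − 121.70) / (335609 − 335854) = +0.003469
∂h/∂y = (122.70 − 121.70) / (4428150 − 4427810) = +0.002941
Flow direction (−∇h) has components (-0.003469 E, -0.002941 N).
Azimuth = atan2(E, N) = atan2(-0.003469, -0.002941) = 229.7° ≈ 230°.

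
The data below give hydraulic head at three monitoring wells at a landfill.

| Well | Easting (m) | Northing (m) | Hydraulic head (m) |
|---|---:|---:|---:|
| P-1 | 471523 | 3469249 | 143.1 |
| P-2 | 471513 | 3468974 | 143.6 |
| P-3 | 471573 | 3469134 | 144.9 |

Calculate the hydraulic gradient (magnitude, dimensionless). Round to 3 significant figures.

0.0295

With h = a·x + b·y + c and P-1 as origin, the differences give:
  (-10)·a + (-275)·b = +0.5
  50·a + (-115)·b = +1.8
Eliminate b (×(-115) and ×(-275), subtract): 14900·a = 437.50 → a = ∂h/∂x = +0.02936
Back-substitute: b = ∂h/∂y = -0.002886.
|∇h| = √(0.02936² + -0.002886²) = 0.0295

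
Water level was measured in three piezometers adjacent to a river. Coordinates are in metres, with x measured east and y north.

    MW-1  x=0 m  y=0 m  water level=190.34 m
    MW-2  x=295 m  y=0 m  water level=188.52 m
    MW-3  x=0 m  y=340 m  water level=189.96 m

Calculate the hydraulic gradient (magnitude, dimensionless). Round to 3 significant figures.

0.00627

∂h/∂x = (188.52 − 190.34) / (295 − 0) = -0.006169
∂h/∂y = (189.96 − 190.34) / (340 − 0) = -0.001118
|∇h| = √(-0.006169² + -0.001118²) = 0.006269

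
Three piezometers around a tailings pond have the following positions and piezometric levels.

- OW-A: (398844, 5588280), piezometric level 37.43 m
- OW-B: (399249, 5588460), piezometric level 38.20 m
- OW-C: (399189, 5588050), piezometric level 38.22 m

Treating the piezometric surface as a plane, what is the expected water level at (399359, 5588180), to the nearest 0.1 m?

Taking OW-A as reference: OW-B−OW-A = (405, 180, +0.77); OW-C−OW-A = (345, -230, +0.79).
Solve a·Δx + b·Δy = Δh: det = 405·(-230) − 345·180 = -155250.
∂h/∂x = [(+0.77)·(-230) − (+0.79)·180] / -155250 = +0.002057
∂h/∂y = [405·(+0.79) − 345·(+0.77)] / -155250 = -0.0003498
h(399359, 5588180) = 37.43 + (+0.002057)·(515) + (-0.0003498)·(-100) = 37.43 +1.059 +0.035 = 38.524 m.

38.5 m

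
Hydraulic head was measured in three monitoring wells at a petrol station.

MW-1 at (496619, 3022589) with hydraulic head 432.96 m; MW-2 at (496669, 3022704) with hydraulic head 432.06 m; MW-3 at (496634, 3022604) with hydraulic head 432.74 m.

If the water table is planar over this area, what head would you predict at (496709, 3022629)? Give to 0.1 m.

431.8 m

Three-point gradient (reference MW-1): Δ to MW-2 = (50, 115, -0.90), Δ to MW-3 = (15, 15, -0.22).
∂h/∂x = -0.01210, ∂h/∂y = -0.002564 (det = -975).
h(496709, 3022629) = 432.96 + (-0.01210)·(90) + (-0.002564)·(40) = 432.96 -1.089 -0.103 = 431.768 m.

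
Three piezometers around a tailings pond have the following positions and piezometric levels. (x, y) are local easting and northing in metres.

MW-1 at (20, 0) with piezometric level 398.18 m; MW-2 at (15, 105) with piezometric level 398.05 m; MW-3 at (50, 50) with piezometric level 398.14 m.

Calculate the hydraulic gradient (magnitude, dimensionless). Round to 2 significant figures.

Three-point gradient (reference MW-1): Δ to MW-2 = (-5, 105, -0.13), Δ to MW-3 = (30, 50, -0.04).
∂h/∂x = +0.0006765, ∂h/∂y = -0.001206 (det = -3400).
|∇h| = √(0.0006765² + -0.001206²) = 0.001383

0.0014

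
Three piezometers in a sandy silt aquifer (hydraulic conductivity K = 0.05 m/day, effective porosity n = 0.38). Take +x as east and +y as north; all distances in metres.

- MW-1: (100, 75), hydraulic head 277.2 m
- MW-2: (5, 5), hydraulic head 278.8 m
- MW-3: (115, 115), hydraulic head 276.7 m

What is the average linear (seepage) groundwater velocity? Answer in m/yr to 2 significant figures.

With h = a·x + b·y + c and MW-1 as origin, the differences give:
  (-95)·a + (-70)·b = +1.6
  15·a + 40·b = -0.5
Eliminate b (×40 and ×(-70), subtract): -2750·a = 29.00 → a = ∂h/∂x = -0.01055
Back-substitute: b = ∂h/∂y = -0.008545.
|∇h| = √(-0.01055² + -0.008545²) = 0.01358
Seepage velocity v = K·i/n = 0.05 × 0.01358 / 0.38 = 0.001787 m/day = 0.6527 m/yr.

0.65 m/yr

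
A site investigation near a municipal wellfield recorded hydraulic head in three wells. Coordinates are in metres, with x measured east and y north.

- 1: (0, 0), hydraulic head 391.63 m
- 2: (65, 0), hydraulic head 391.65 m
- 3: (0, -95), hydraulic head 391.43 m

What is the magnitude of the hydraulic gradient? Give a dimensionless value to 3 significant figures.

0.00213

∂h/∂x = (391.65 − 391.63) / (65 − 0) = +0.0003077
∂h/∂y = (391.43 − 391.63) / (-95 − 0) = +0.002105
|∇h| = √(0.0003077² + 0.002105²) = 0.002127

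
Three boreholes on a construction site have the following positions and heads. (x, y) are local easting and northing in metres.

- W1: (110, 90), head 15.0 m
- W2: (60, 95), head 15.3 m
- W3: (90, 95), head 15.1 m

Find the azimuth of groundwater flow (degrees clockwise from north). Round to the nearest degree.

With h = a·x + b·y + c and W1 as origin, the differences give:
  (-50)·a + 5·b = +0.3
  (-20)·a + 5·b = +0.1
Eliminate b (×5 and ×5, subtract): -150·a = 1.00 → a = ∂h/∂x = -0.006667
Back-substitute: b = ∂h/∂y = -0.006667.
Flow direction (−∇h) has components (+0.006667 E, +0.006667 N).
Azimuth = atan2(E, N) = atan2(+0.006667, +0.006667) = 45.0° ≈ 045°.

045°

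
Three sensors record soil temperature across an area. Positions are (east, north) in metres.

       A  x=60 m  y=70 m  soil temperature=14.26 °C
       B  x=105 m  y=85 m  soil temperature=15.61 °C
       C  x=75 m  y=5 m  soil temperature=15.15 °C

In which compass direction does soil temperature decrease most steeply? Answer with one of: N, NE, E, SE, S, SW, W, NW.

W

Taking A as reference: B−A = (45, 15, +1.35); C−A = (15, -65, +0.89).
Determinant of the coordinate differences = 45·(-65) − 15·15 = -3150.
∂T/∂x = [(+1.35)·(-65) − (+0.89)·15] / -3150 = +0.03210
∂T/∂y = [45·(+0.89) − 15·(+1.35)] / -3150 = -0.006286
Steepest decrease is along −∇f = (-0.03210 E, +0.006286 N) → west.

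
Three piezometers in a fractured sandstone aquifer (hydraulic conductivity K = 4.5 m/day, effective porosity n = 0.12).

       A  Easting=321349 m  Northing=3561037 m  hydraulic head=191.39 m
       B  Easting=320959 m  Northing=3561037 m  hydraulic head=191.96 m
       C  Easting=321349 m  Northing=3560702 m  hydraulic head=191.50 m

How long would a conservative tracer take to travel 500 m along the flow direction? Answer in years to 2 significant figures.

∂h/∂x = (191.96 − 191.39) / (320959 − 321349) = -0.001462
∂h/∂y = (191.50 − 191.39) / (3560702 − 3561037) = -0.0003284
|∇h| = √(-0.001462² + -0.0003284²) = 0.001498
Seepage velocity v = K·i/n = 4.5 × 0.001498 / 0.12 = 0.05617 m/day.
t = 500 / 0.05617 = 8902 days = 24.4 years.

24 years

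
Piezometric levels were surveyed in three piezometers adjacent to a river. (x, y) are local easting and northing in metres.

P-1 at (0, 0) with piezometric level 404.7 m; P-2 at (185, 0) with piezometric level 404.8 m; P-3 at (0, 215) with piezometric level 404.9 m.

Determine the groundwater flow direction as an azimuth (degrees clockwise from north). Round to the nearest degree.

∂h/∂x = (404.8 − 404.7) / (185 − 0) = +0.0005405
∂h/∂y = (404.9 − 404.7) / (215 − 0) = +0.0009302
Flow direction (−∇h) has components (-0.0005405 E, -0.0009302 N).
Azimuth = atan2(E, N) = atan2(-0.0005405, -0.0009302) = 210.2° ≈ 210°.

210°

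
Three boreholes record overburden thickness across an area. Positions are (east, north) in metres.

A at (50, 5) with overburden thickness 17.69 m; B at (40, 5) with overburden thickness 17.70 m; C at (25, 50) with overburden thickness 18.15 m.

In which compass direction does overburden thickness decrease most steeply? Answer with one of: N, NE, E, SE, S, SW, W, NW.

S

Differences from A: to B (Δx, Δy, Δh) = (-10, 0, +0.01); to C = (-25, 45, +0.46).
Solve a·Δx + b·Δy = Δd: det = (-10)·45 − (-25)·0 = -450.
∂d/∂x = [(+0.01)·45 − (+0.46)·0] / -450 = -0.0010000
∂d/∂y = [(-10)·(+0.46) − (-25)·(+0.01)] / -450 = +0.009667
Steepest decrease is along −∇f = (+0.0010000 E, -0.009667 N) → south.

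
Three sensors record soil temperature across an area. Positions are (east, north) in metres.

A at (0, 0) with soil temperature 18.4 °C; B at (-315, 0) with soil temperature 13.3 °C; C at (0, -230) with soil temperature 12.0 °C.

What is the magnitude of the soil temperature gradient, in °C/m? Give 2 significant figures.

∂T/∂x = (13.3 − 18.4) / (-315 − 0) = +0.01619
∂T/∂y = (12.0 − 18.4) / (-230 − 0) = +0.02783
|∇f| = √(0.01619² + 0.02783²) = 0.0322 °C/m

0.032 °C/m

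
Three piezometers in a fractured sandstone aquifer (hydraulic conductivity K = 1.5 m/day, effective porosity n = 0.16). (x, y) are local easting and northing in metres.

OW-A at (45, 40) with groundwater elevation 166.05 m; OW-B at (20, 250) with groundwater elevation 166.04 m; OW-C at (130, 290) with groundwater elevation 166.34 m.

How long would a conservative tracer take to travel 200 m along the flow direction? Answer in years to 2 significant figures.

With h = a·x + b·y + c and OW-A as origin, the differences give:
  (-25)·a + 210·b = -0.01
  85·a + 250·b = +0.29
Eliminate b (×250 and ×210, subtract): -24100·a = -63.400 → a = ∂h/∂x = +0.002631
Back-substitute: b = ∂h/∂y = +0.0002656.
|∇h| = √(0.002631² + 0.0002656²) = 0.002644
Seepage velocity v = K·i/n = 1.5 × 0.002644 / 0.16 = 0.02479 m/day.
t = 200 / 0.02479 = 8068 days = 22.1 years.

22 years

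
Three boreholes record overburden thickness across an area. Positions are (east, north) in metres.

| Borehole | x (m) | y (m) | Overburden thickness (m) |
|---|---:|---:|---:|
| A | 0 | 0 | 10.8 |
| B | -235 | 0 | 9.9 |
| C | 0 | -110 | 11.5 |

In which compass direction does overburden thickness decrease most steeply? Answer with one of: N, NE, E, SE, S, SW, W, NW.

NW

∂d/∂x = (9.9 − 10.8) / (-235 − 0) = +0.003830
∂d/∂y = (11.5 − 10.8) / (-110 − 0) = -0.006364
Steepest decrease is along −∇f = (-0.003830 E, +0.006364 N) → northwest.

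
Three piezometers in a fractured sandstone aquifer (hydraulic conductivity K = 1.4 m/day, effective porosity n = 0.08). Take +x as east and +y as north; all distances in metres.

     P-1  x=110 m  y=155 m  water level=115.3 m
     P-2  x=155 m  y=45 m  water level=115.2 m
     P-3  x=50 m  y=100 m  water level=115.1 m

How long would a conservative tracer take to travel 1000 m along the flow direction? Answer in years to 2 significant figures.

With h = a·x + b·y + c and P-1 as origin, the differences give:
  45·a + (-110)·b = -0.1
  (-60)·a + (-55)·b = -0.2
Eliminate b (×(-55) and ×(-110), subtract): -9075·a = -16.50 → a = ∂h/∂x = +0.001818
Back-substitute: b = ∂h/∂y = +0.001653.
|∇h| = √(0.001818² + 0.001653²) = 0.002457
Seepage velocity v = K·i/n = 1.4 × 0.002457 / 0.08 = 0.043 m/day.
t = 1000 / 0.043 = 2.326e+04 days = 63.7 years.

64 years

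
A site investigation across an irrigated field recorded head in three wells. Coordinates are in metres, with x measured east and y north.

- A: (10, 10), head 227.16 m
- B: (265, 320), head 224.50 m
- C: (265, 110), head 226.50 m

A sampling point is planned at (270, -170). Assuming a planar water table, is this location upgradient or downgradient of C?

upgradient

With h = a·x + b·y + c and A as origin, the differences give:
  255·a + 310·b = -2.66
  255·a + 100·b = -0.66
Eliminate b (×100 and ×310, subtract): -53550·a = -61.400 → a = ∂h/∂x = +0.001147
Back-substitute: b = ∂h/∂y = -0.009524.
Head at (270, -170) = 227.16 + (+0.001147)·(260) + (-0.009524)·(-180) = 229.17 m.
That is higher than the 226.50 m at C, so the point is upgradient.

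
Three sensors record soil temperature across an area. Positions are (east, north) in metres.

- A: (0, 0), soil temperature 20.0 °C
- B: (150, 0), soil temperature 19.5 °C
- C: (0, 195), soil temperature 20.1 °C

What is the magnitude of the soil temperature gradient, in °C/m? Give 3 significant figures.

0.00337 °C/m

∂T/∂x = (19.5 − 20.0) / (150 − 0) = -0.003333
∂T/∂y = (20.1 − 20.0) / (195 − 0) = +0.0005128
|∇f| = √(-0.003333² + 0.0005128²) = 0.003372 °C/m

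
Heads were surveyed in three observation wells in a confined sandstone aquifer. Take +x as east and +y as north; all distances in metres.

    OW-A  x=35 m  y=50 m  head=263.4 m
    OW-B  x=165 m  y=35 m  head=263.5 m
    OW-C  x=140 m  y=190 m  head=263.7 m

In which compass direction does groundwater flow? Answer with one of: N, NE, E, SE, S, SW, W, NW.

Differences from OW-A: to OW-B (Δx, Δy, Δh) = (130, -15, +0.1); to OW-C = (105, 140, +0.3).
Determinant of the coordinate differences = 130·140 − 105·(-15) = 19775.
∂h/∂x = [(+0.1)·140 − (+0.3)·(-15)] / 19775 = +0.0009355
∂h/∂y = [130·(+0.3) − 105·(+0.1)] / 19775 = +0.001441
Flow = −∇h = (-0.0009355 east, -0.001441 north), which points southwest.

SW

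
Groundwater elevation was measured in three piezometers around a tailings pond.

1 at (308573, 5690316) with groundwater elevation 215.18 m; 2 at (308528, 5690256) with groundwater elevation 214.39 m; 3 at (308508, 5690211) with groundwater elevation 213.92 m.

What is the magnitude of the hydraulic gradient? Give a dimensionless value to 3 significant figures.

Differences from 1: to 2 (Δx, Δy, Δh) = (-45, -60, -0.79); to 3 = (-65, -105, -1.26).
Determinant of the coordinate differences = (-45)·(-105) − (-65)·(-60) = 825.
∂h/∂x = [(-0.79)·(-105) − (-1.26)·(-60)] / 825 = +0.008909
∂h/∂y = [(-45)·(-1.26) − (-65)·(-0.79)] / 825 = +0.006485
|∇h| = √(0.008909² + 0.006485²) = 0.01102

0.0110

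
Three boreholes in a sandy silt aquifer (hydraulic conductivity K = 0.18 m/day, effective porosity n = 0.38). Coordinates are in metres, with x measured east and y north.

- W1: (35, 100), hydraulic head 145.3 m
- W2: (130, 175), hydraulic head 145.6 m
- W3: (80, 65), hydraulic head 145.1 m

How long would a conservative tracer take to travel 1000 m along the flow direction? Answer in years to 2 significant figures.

Three-point gradient (reference W1): Δ to W2 = (95, 75, +0.3), Δ to W3 = (45, -35, -0.2).
∂h/∂x = -0.0006716, ∂h/∂y = +0.004851 (det = -6700).
|∇h| = √(-0.0006716² + 0.004851²) = 0.004897
Seepage velocity v = K·i/n = 0.18 × 0.004897 / 0.38 = 0.00232 m/day.
t = 1000 / 0.00232 = 4.31e+05 days = 1.18e+03 years.

1200 years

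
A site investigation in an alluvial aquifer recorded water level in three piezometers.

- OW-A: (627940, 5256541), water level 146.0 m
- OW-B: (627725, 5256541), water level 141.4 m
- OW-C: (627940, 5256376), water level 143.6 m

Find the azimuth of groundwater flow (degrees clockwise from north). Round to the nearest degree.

236°

∂h/∂x = (141.4 − 146.0) / (627725 − 627940) = +0.02140
∂h/∂y = (143.6 − 146.0) / (5256376 − 5256541) = +0.01455
Flow direction (−∇h) has components (-0.02140 E, -0.01455 N).
Azimuth = atan2(E, N) = atan2(-0.02140, -0.01455) = 235.8° ≈ 236°.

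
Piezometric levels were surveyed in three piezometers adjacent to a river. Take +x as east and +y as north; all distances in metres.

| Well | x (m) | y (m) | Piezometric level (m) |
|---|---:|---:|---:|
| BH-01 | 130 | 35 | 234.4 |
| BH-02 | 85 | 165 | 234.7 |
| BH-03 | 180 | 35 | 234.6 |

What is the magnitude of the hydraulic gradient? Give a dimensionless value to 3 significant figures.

0.00544

Taking BH-01 as reference: BH-02−BH-01 = (-45, 130, +0.3); BH-03−BH-01 = (50, 0, +0.2).
Solve a·Δx + b·Δy = Δh: det = (-45)·0 − 50·130 = -6500.
∂h/∂x = [(+0.3)·0 − (+0.2)·130] / -6500 = +0.004000
∂h/∂y = [(-45)·(+0.2) − 50·(+0.3)] / -6500 = +0.003692
|∇h| = √(0.004000² + 0.003692²) = 0.005443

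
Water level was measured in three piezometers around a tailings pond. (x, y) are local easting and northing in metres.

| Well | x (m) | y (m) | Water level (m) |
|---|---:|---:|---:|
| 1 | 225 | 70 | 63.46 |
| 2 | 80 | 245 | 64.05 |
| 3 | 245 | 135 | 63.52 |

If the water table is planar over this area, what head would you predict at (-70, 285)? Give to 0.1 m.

64.4 m

Taking 1 as reference: 2−1 = (-145, 175, +0.59); 3−1 = (20, 65, +0.06).
Determinant of the coordinate differences = (-145)·65 − 20·175 = -12925.
∂h/∂x = [(+0.59)·65 − (+0.06)·175] / -12925 = -0.002155
∂h/∂y = [(-145)·(+0.06) − 20·(+0.59)] / -12925 = +0.001586
h(-70, 285) = 63.46 + (-0.002155)·(-295) + (+0.001586)·(215) = 63.46 +0.636 +0.341 = 64.437 m.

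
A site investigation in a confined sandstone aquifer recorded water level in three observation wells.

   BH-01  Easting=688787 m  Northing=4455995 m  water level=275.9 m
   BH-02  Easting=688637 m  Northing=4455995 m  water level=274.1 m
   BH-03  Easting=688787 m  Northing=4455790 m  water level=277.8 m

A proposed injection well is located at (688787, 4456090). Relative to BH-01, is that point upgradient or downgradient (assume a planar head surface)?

∂h/∂x = (274.1 − 275.9) / (688637 − 688787) = +0.01200
∂h/∂y = (277.8 − 275.9) / (4455790 − 4455995) = -0.009268
Head at (688787, 4456090) = 275.9 + (+0.01200)·(0) + (-0.009268)·(95) = 275.02 m.
That is lower than the 275.9 m at BH-01, so the point is downgradient.

downgradient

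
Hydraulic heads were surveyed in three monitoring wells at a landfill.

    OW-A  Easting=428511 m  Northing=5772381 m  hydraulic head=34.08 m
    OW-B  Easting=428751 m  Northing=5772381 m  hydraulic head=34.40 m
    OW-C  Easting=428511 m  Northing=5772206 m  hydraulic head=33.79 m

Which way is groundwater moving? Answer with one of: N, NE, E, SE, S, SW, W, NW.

SW

∂h/∂x = (34.40 − 34.08) / (428751 − 428511) = +0.001333
∂h/∂y = (33.79 − 34.08) / (5772206 − 5772381) = +0.001657
Flow = −∇h = (-0.001333 east, -0.001657 north), which points southwest.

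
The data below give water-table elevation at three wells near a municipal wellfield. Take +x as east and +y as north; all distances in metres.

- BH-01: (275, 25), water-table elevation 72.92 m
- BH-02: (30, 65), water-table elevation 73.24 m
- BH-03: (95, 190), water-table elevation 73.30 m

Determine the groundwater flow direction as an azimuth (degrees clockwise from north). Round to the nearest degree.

133°

Three-point gradient (reference BH-01): Δ to BH-02 = (-245, 40, +0.32), Δ to BH-03 = (-180, 165, +0.38).
∂h/∂x = -0.001132, ∂h/∂y = +0.001068 (det = -33225).
Flow direction (−∇h) has components (+0.001132 E, -0.001068 N).
Azimuth = atan2(E, N) = atan2(+0.001132, -0.001068) = 133.4° ≈ 133°.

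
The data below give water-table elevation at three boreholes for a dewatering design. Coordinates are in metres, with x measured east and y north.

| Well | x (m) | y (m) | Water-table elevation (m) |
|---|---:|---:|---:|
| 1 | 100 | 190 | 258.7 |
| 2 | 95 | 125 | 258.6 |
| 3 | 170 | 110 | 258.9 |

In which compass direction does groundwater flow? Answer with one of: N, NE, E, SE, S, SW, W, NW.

Three-point gradient (reference 1): Δ to 2 = (-5, -65, -0.1), Δ to 3 = (70, -80, +0.2).
∂h/∂x = +0.004242, ∂h/∂y = +0.001212 (det = 4950).
Flow = −∇h = (-0.004242 east, -0.001212 north), which points west.

W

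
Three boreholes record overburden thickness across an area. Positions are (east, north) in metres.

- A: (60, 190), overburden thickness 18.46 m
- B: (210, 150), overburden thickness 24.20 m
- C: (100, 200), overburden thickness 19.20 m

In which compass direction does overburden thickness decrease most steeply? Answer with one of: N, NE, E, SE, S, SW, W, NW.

Three-point gradient (reference A): Δ to B = (150, -40, +5.74), Δ to C = (40, 10, +0.74).
∂d/∂x = +0.02806, ∂d/∂y = -0.03826 (det = 3100).
Steepest decrease is along −∇f = (-0.02806 E, +0.03826 N) → northwest.

NW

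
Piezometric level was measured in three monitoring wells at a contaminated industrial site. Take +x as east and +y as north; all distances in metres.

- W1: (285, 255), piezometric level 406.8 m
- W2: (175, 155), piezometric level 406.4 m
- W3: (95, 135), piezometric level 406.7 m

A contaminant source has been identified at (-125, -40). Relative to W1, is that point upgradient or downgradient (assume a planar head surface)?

downgradient

Differences from W1: to W2 (Δx, Δy, Δh) = (-110, -100, -0.4); to W3 = (-190, -120, -0.1).
Determinant of the coordinate differences = (-110)·(-120) − (-190)·(-100) = -5800.
∂h/∂x = [(-0.4)·(-120) − (-0.1)·(-100)] / -5800 = -0.006552
∂h/∂y = [(-110)·(-0.1) − (-190)·(-0.4)] / -5800 = +0.01121
Head at (-125, -40) = 406.8 + (-0.006552)·(-410) + (+0.01121)·(-295) = 406.18 m.
That is lower than the 406.8 m at W1, so the point is downgradient.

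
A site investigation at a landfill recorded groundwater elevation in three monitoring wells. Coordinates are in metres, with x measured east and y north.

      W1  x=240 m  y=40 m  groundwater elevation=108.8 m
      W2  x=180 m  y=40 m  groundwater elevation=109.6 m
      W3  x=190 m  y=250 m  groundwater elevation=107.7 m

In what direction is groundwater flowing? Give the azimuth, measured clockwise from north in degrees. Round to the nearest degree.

058°

Differences from W1: to W2 (Δx, Δy, Δh) = (-60, 0, +0.8); to W3 = (-50, 210, -1.1).
Solve a·Δx + b·Δy = Δh: det = (-60)·210 − (-50)·0 = -12600.
∂h/∂x = [(+0.8)·210 − (-1.1)·0] / -12600 = -0.01333
∂h/∂y = [(-60)·(-1.1) − (-50)·(+0.8)] / -12600 = -0.008413
Flow direction (−∇h) has components (+0.01333 E, +0.008413 N).
Azimuth = atan2(E, N) = atan2(+0.01333, +0.008413) = 57.8° ≈ 058°.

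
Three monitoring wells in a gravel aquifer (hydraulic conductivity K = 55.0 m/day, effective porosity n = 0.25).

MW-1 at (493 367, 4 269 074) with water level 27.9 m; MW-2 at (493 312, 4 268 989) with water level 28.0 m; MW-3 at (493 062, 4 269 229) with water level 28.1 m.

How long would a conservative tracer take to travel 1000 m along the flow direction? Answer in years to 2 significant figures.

Taking MW-1 as reference: MW-2−MW-1 = (-55, -85, +0.1); MW-3−MW-1 = (-305, 155, +0.2).
Determinant of the coordinate differences = (-55)·155 − (-305)·(-85) = -34450.
∂h/∂x = [(+0.1)·155 − (+0.2)·(-85)] / -34450 = -0.0009434
∂h/∂y = [(-55)·(+0.2) − (-305)·(+0.1)] / -34450 = -0.0005660
|∇h| = √(-0.0009434² + -0.0005660²) = 0.0011
Seepage velocity v = K·i/n = 55.0 × 0.0011 / 0.25 = 0.242 m/day.
t = 1000 / 0.242 = 4132 days = 11.3 years.

11 years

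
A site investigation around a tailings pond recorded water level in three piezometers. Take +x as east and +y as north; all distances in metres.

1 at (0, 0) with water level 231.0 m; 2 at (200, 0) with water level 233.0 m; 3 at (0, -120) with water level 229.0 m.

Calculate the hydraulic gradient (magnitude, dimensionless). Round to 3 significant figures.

∂h/∂x = (233.0 − 231.0) / (200 − 0) = +0.01000
∂h/∂y = (229.0 − 231.0) / (-120 − 0) = +0.01667
|∇h| = √(0.01000² + 0.01667²) = 0.01944

0.0194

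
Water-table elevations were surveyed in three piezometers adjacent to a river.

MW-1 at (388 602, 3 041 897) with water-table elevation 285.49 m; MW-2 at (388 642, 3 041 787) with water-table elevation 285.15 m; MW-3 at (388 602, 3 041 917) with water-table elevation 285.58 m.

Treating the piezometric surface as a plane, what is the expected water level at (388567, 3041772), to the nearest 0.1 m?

284.8 m

Taking MW-1 as reference: MW-2−MW-1 = (40, -110, -0.34); MW-3−MW-1 = (0, 20, +0.09).
Determinant of the coordinate differences = 40·20 − 0·(-110) = 800.
∂h/∂x = [(-0.34)·20 − (+0.09)·(-110)] / 800 = +0.003875
∂h/∂y = [40·(+0.09) − 0·(-0.34)] / 800 = +0.004500
h(388567, 3041772) = 285.49 + (+0.003875)·(-35) + (+0.004500)·(-125) = 285.49 -0.136 -0.562 = 284.792 m.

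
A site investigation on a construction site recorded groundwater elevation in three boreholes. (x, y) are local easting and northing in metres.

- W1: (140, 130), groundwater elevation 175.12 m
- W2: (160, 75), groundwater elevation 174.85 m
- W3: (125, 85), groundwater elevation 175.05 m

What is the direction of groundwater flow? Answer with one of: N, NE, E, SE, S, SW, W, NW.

SE

Differences from W1: to W2 (Δx, Δy, Δh) = (20, -55, -0.27); to W3 = (-15, -45, -0.07).
Solve a·Δx + b·Δy = Δh: det = 20·(-45) − (-15)·(-55) = -1725.
∂h/∂x = [(-0.27)·(-45) − (-0.07)·(-55)] / -1725 = -0.004812
∂h/∂y = [20·(-0.07) − (-15)·(-0.27)] / -1725 = +0.003159
Flow = −∇h = (+0.004812 east, -0.003159 north), which points southeast.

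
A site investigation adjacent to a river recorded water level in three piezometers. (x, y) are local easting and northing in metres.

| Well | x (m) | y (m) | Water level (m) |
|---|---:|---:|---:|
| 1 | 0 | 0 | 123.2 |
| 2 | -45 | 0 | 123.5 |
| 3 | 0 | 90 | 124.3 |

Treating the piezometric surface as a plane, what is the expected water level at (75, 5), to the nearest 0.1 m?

122.8 m

∂h/∂x = (123.5 − 123.2) / (-45 − 0) = -0.006667
∂h/∂y = (124.3 − 123.2) / (90 − 0) = +0.01222
h(75, 5) = 123.2 + (-0.006667)·(75) + (+0.01222)·(5) = 123.2 -0.500 +0.061 = 122.761 m.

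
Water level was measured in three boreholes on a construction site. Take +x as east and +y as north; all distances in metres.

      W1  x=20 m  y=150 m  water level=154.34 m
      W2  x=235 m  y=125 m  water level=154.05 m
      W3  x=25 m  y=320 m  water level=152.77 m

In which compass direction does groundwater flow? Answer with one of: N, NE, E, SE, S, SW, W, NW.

N

Differences from W1: to W2 (Δx, Δy, Δh) = (215, -25, -0.29); to W3 = (5, 170, -1.57).
Determinant of the coordinate differences = 215·170 − 5·(-25) = 36675.
∂h/∂x = [(-0.29)·170 − (-1.57)·(-25)] / 36675 = -0.002414
∂h/∂y = [215·(-1.57) − 5·(-0.29)] / 36675 = -0.009164
Flow = −∇h = (+0.002414 east, +0.009164 north), which points north.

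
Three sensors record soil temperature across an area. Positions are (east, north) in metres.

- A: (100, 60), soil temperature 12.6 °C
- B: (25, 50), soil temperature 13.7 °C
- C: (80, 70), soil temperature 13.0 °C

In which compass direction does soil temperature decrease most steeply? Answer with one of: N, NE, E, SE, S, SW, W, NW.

SE

Differences from A: to B (Δx, Δy, Δh) = (-75, -10, +1.1); to C = (-20, 10, +0.4).
Determinant of the coordinate differences = (-75)·10 − (-20)·(-10) = -950.
∂T/∂x = [(+1.1)·10 − (+0.4)·(-10)] / -950 = -0.01579
∂T/∂y = [(-75)·(+0.4) − (-20)·(+1.1)] / -950 = +0.008421
Steepest decrease is along −∇f = (+0.01579 E, -0.008421 N) → southeast.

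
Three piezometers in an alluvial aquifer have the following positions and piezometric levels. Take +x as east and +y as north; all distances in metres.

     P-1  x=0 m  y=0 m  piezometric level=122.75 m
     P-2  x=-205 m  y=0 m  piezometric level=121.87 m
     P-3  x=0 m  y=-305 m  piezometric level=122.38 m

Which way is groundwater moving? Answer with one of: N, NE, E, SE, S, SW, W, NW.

W

∂h/∂x = (121.87 − 122.75) / (-205 − 0) = +0.004293
∂h/∂y = (122.38 − 122.75) / (-305 − 0) = +0.001213
Flow = −∇h = (-0.004293 east, -0.001213 north), which points west.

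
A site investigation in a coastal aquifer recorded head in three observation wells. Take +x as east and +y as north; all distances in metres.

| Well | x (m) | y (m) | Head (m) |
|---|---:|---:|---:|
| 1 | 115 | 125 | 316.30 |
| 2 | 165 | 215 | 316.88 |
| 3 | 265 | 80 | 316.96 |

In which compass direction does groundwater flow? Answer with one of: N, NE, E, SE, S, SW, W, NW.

SW

Differences from 1: to 2 (Δx, Δy, Δh) = (50, 90, +0.58); to 3 = (150, -45, +0.66).
Determinant of the coordinate differences = 50·(-45) − 150·90 = -15750.
∂h/∂x = [(+0.58)·(-45) − (+0.66)·90] / -15750 = +0.005429
∂h/∂y = [50·(+0.66) − 150·(+0.58)] / -15750 = +0.003429
Flow = −∇h = (-0.005429 east, -0.003429 north), which points southwest.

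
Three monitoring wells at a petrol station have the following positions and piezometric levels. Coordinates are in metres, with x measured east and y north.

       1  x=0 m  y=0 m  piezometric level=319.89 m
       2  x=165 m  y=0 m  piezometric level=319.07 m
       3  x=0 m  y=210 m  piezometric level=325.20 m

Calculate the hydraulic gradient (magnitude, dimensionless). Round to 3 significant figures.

0.0258

∂h/∂x = (319.07 − 319.89) / (165 − 0) = -0.004970
∂h/∂y = (325.20 − 319.89) / (210 − 0) = +0.02529
|∇h| = √(-0.004970² + 0.02529²) = 0.02577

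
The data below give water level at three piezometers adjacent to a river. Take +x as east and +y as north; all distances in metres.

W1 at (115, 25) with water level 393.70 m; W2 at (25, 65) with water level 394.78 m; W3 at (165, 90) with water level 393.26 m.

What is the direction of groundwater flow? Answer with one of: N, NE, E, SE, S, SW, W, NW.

E

Differences from W1: to W2 (Δx, Δy, Δh) = (-90, 40, +1.08); to W3 = (50, 65, -0.44).
Solve a·Δx + b·Δy = Δh: det = (-90)·65 − 50·40 = -7850.
∂h/∂x = [(+1.08)·65 − (-0.44)·40] / -7850 = -0.01118
∂h/∂y = [(-90)·(-0.44) − 50·(+1.08)] / -7850 = +0.001834
Flow = −∇h = (+0.01118 east, -0.001834 north), which points east.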